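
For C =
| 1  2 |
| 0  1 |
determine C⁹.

C = I + N where N = [[0, 2], [0, 0]] is strictly upper-triangular, so N² = 0.
(I + N)⁹ = I + 9·N = [[1, 18], [0, 1]].

[[1, 18], [0, 1]]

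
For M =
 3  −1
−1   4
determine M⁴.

[[149, −189], [−189, 338]]

M² = [[10, −7], [−7, 17]]
M³ = [[37, −38], [−38, 75]]
M⁴ = [[149, −189], [−189, 338]]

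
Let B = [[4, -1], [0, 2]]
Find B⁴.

[[256, -120], [0, 16]]

B² = [[16, -6], [0, 4]]
B³ = [[64, -28], [0, 8]]
B⁴ = [[256, -120], [0, 16]]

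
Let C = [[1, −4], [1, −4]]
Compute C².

[[−3, 12], [−3, 12]]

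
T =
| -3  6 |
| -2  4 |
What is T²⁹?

[[-3, 6], [-2, 4]]

T² = T (a projection; rank 1, trace 1), so T²⁹ = T.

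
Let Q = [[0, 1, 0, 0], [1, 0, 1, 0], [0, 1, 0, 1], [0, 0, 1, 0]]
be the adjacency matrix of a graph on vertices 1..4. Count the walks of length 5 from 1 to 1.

0

The number of length-5 walks from vertex 1 to vertex 1 is entry (1,1) of Q⁵, where Q is the adjacency matrix.
Q² = [[1, 0, 1, 0], [0, 2, 0, 1], [1, 0, 2, 0], [0, 1, 0, 1]]
Q³ = [[0, 2, 0, 1], [2, 0, 3, 0], [0, 3, 0, 2], [1, 0, 2, 0]]
Q⁴ = [[2, 0, 3, 0], [0, 5, 0, 3], [3, 0, 5, 0], [0, 3, 0, 2]]
Q⁵ = [[0, 5, 0, 3], [5, 0, 8, 0], [0, 8, 0, 5], [3, 0, 5, 0]]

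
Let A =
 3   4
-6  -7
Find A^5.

tr A = -4 and det A = 3, so the characteristic polynomial is λ² − (-4)λ + (3) with roots -1 and -3.
Eigenvectors give P = [[1, 2], [-1, -3]] with P⁻¹ = [[3, 2], [-1, -1]], and A = P·diag(-1, -3)·P⁻¹.
Then A^5 = P·diag(-1, -243)·P⁻¹ = [[-1, -486], [1, 729]] · [[3, 2], [-1, -1]] = [[483, 484], [-726, -727]].

[[483, 484], [-726, -727]]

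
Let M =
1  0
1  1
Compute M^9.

M = I + N where N = [[0, 0], [1, 0]] is strictly lower-triangular, so N^2 = 0.
(I + N)^9 = I + 9·N = [[1, 0], [9, 1]].

[[1, 0], [9, 1]]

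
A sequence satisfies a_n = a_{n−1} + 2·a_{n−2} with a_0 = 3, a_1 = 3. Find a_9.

1023

With companion matrix C = [[1, 2], [1, 0]], [a_n, a_{n−1}]ᵀ = C·[a_{n−1}, a_{n−2}]ᵀ, so [a_9, a_8]ᵀ = C^8·[a_1, a_0]ᵀ.
C^8 = [[171, 170], [85, 86]], giving [a_9, a_8]ᵀ = [[1023], [513]].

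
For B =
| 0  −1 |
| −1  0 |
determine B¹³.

[[0, −1], [−1, 0]]

B² = I (check: tr B = 0 and det B = −1), so B¹³ = B since 13 is odd.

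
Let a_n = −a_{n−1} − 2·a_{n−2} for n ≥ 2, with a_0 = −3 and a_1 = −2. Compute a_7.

−44

With companion matrix T = [[−1, −2], [1, 0]], [a_n, a_{n−1}]ᵀ = T·[a_{n−1}, a_{n−2}]ᵀ, so [a_7, a_6]ᵀ = T⁶·[a_1, a_0]ᵀ.
T⁶ = [[7, 10], [−5, 2]], giving [a_7, a_6]ᵀ = [[−44], [4]].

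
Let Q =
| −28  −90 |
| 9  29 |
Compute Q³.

tr Q = 1 and det Q = −2, so the characteristic polynomial is λ² − (1)λ + (−2) with roots −1 and 2.
Eigenvectors give P = [[10, 3], [−3, −1]] with P⁻¹ = [[1, 3], [−3, −10]], and Q = P·diag(−1, 2)·P⁻¹.
Then Q³ = P·diag(−1, 8)·P⁻¹ = [[−10, 24], [3, −8]] · [[1, 3], [−3, −10]] = [[−82, −270], [27, 89]].

[[−82, −270], [27, 89]]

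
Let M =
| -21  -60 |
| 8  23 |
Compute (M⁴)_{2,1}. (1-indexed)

tr M = 2 and det M = -3, so the characteristic polynomial is λ² − (2)λ + (-3) with roots 3 and -1.
Eigenvectors give P = [[5, 3], [-2, -1]] with P⁻¹ = [[-1, -3], [2, 5]], and M = P·diag(3, -1)·P⁻¹.
Then M⁴ = P·diag(81, 1)·P⁻¹ = [[405, 3], [-162, -1]] · [[-1, -3], [2, 5]] = [[-399, -1200], [160, 481]].

160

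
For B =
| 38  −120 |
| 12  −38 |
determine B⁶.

tr B = 0 and det B = −4, so the characteristic polynomial is λ² − (0)λ + (−4) with roots 2 and −2.
Eigenvectors give P = [[−10, −3], [−3, −1]] with P⁻¹ = [[−1, 3], [3, −10]], and B = P·diag(2, −2)·P⁻¹.
Then B⁶ = P·diag(64, 64)·P⁻¹ = [[−640, −192], [−192, −64]] · [[−1, 3], [3, −10]] = [[64, 0], [0, 64]].

[[64, 0], [0, 64]]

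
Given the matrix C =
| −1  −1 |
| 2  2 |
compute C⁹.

C² = C (a projection; rank 1, trace 1), so C⁹ = C.

[[−1, −1], [2, 2]]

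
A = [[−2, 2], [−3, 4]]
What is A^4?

[[−20, 32], [−48, 76]]

A^2 = [[−2, 4], [−6, 10]]
A^3 = [[−8, 12], [−18, 28]]
A^4 = [[−20, 32], [−48, 76]]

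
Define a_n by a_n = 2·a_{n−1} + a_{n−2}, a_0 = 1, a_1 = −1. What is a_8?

With companion matrix Q = [[2, 1], [1, 0]], [a_n, a_{n−1}]ᵀ = Q·[a_{n−1}, a_{n−2}]ᵀ, so [a_8, a_7]ᵀ = Q^7·[a_1, a_0]ᵀ.
Q^7 = [[408, 169], [169, 70]], giving [a_8, a_7]ᵀ = [[−239], [−99]].

−239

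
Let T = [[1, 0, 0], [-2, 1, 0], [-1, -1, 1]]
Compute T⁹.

[[1, 0, 0], [-18, 1, 0], [63, -9, 1]]

T = I + N where N = [[0, 0, 0], [-2, 0, 0], [-1, -1, 0]] is strictly lower-triangular, so N³ = 0.
(I + N)⁹ = I + 9·N + 36·N² = [[1, 0, 0], [-18, 1, 0], [63, -9, 1]].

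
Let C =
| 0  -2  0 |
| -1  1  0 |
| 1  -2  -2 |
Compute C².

[[2, -2, 0], [-1, 3, 0], [0, 0, 4]]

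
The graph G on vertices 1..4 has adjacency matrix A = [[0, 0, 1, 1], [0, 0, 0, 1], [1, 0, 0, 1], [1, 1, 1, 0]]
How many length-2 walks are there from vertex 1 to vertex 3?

1

The number of length-2 walks from vertex 1 to vertex 3 is entry (1,3) of A², where A is the adjacency matrix.
A² = [[2, 1, 1, 1], [1, 1, 1, 0], [1, 1, 2, 1], [1, 0, 1, 3]]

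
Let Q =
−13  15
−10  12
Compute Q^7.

[[−6817, 6945], [−4630, 4758]]

tr Q = −1 and det Q = −6, so the characteristic polynomial is λ² − (−1)λ + (−6) with roots 2 and −3.
Eigenvectors give P = [[−1, 3], [−1, 2]] with P⁻¹ = [[2, −3], [1, −1]], and Q = P·diag(2, −3)·P⁻¹.
Then Q^7 = P·diag(128, −2187)·P⁻¹ = [[−128, −6561], [−128, −4374]] · [[2, −3], [1, −1]] = [[−6817, 6945], [−4630, 4758]].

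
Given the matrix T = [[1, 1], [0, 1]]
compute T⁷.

[[1, 7], [0, 1]]

T = I + N where N = [[0, 1], [0, 0]] is strictly upper-triangular, so N² = 0.
(I + N)⁷ = I + 7·N = [[1, 7], [0, 1]].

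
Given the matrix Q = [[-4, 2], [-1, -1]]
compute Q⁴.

[[146, -130], [65, -49]]

Q² = [[14, -10], [5, -1]]
Q³ = [[-46, 38], [-19, 11]]
Q⁴ = [[146, -130], [65, -49]]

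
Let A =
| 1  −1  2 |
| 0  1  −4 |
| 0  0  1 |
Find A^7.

[[1, −7, 98], [0, 1, −28], [0, 0, 1]]

A = I + N where N = [[0, −1, 2], [0, 0, −4], [0, 0, 0]] is strictly upper-triangular, so N^3 = 0.
(I + N)^7 = I + 7·N + 21·N^2 = [[1, −7, 98], [0, 1, −28], [0, 0, 1]].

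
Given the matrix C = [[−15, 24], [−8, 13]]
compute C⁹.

tr C = −2 and det C = −3, so the characteristic polynomial is λ² − (−2)λ + (−3) with roots −3 and 1.
Eigenvectors give P = [[2, −3], [1, −2]] with P⁻¹ = [[2, −3], [1, −2]], and C = P·diag(−3, 1)·P⁻¹.
Then C⁹ = P·diag(−19683, 1)·P⁻¹ = [[−39366, −3], [−19683, −2]] · [[2, −3], [1, −2]] = [[−78735, 118104], [−39368, 59053]].

[[−78735, 118104], [−39368, 59053]]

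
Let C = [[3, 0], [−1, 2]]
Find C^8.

tr C = 5 and det C = 6, so the characteristic polynomial is λ² − (5)λ + (6) with roots 3 and 2.
Eigenvectors give P = [[1, 0], [−1, −1]] with P⁻¹ = [[1, 0], [−1, −1]], and C = P·diag(3, 2)·P⁻¹.
Then C^8 = P·diag(6561, 256)·P⁻¹ = [[6561, 0], [−6561, −256]] · [[1, 0], [−1, −1]] = [[6561, 0], [−6305, 256]].

[[6561, 0], [−6305, 256]]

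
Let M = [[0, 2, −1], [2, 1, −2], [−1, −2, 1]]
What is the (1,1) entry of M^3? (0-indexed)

M^2 = [[5, 4, −5], [4, 9, −6], [−5, −6, 6]]
M^3 = [[13, 24, −18], [24, 29, −28], [−18, −28, 23]]

29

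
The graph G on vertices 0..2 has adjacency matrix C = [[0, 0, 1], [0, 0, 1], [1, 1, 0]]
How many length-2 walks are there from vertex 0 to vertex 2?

The number of length-2 walks from vertex 0 to vertex 2 is entry (0,2) of C², where C is the adjacency matrix.
C² = [[1, 1, 0], [1, 1, 0], [0, 0, 2]]

0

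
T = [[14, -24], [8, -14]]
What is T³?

tr T = 0 and det T = -4, so the characteristic polynomial is λ² − (0)λ + (-4) with roots 2 and -2.
Eigenvectors give P = [[2, -3], [1, -2]] with P⁻¹ = [[2, -3], [1, -2]], and T = P·diag(2, -2)·P⁻¹.
Then T³ = P·diag(8, -8)·P⁻¹ = [[16, 24], [8, 16]] · [[2, -3], [1, -2]] = [[56, -96], [32, -56]].

[[56, -96], [32, -56]]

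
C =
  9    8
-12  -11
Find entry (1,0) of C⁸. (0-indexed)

19680

tr C = -2 and det C = -3, so the characteristic polynomial is λ² − (-2)λ + (-3) with roots -3 and 1.
Eigenvectors give P = [[2, -1], [-3, 1]] with P⁻¹ = [[-1, -1], [-3, -2]], and C = P·diag(-3, 1)·P⁻¹.
Then C⁸ = P·diag(6561, 1)·P⁻¹ = [[13122, -1], [-19683, 1]] · [[-1, -1], [-3, -2]] = [[-13119, -13120], [19680, 19681]].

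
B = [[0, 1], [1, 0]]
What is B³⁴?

B² = I (check: tr B = 0 and det B = -1), so B³⁴ = I since 34 is even.

[[1, 0], [0, 1]]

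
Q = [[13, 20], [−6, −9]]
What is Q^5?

[[1453, 2420], [−726, −1209]]

tr Q = 4 and det Q = 3, so the characteristic polynomial is λ² − (4)λ + (3) with roots 1 and 3.
Eigenvectors give P = [[−5, −2], [3, 1]] with P⁻¹ = [[1, 2], [−3, −5]], and Q = P·diag(1, 3)·P⁻¹.
Then Q^5 = P·diag(1, 243)·P⁻¹ = [[−5, −486], [3, 243]] · [[1, 2], [−3, −5]] = [[1453, 2420], [−726, −1209]].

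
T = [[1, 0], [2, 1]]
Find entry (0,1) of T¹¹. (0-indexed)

T = I + N where N = [[0, 0], [2, 0]] is strictly lower-triangular, so N² = 0.
(I + N)¹¹ = I + 11·N = [[1, 0], [22, 1]].

0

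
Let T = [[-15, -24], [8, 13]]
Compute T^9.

[[-78735, -118104], [39368, 59053]]

tr T = -2 and det T = -3, so the characteristic polynomial is λ² − (-2)λ + (-3) with roots 1 and -3.
Eigenvectors give P = [[-3, -2], [2, 1]] with P⁻¹ = [[1, 2], [-2, -3]], and T = P·diag(1, -3)·P⁻¹.
Then T^9 = P·diag(1, -19683)·P⁻¹ = [[-3, 39366], [2, -19683]] · [[1, 2], [-2, -3]] = [[-78735, -118104], [39368, 59053]].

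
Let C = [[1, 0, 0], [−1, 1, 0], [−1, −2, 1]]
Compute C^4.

[[1, 0, 0], [−4, 1, 0], [8, −8, 1]]

C = I + N where N = [[0, 0, 0], [−1, 0, 0], [−1, −2, 0]] is strictly lower-triangular, so N^3 = 0.
(I + N)^4 = I + 4·N + 6·N^2 = [[1, 0, 0], [−4, 1, 0], [8, −8, 1]].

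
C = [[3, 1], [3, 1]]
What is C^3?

[[48, 16], [48, 16]]

C^2 = [[12, 4], [12, 4]]
C^3 = [[48, 16], [48, 16]]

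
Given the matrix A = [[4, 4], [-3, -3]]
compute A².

[[4, 4], [-3, -3]]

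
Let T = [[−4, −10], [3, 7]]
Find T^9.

[[−2554, −5110], [1533, 3067]]

tr T = 3 and det T = 2, so the characteristic polynomial is λ² − (3)λ + (2) with roots 2 and 1.
Eigenvectors give P = [[−5, −2], [3, 1]] with P⁻¹ = [[1, 2], [−3, −5]], and T = P·diag(2, 1)·P⁻¹.
Then T^9 = P·diag(512, 1)·P⁻¹ = [[−2560, −2], [1536, 1]] · [[1, 2], [−3, −5]] = [[−2554, −5110], [1533, 3067]].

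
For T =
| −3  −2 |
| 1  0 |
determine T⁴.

tr T = −3 and det T = 2, so the characteristic polynomial is λ² − (−3)λ + (2) with roots −1 and −2.
Eigenvectors give P = [[−1, 2], [1, −1]] with P⁻¹ = [[1, 2], [1, 1]], and T = P·diag(−1, −2)·P⁻¹.
Then T⁴ = P·diag(1, 16)·P⁻¹ = [[−1, 32], [1, −16]] · [[1, 2], [1, 1]] = [[31, 30], [−15, −14]].

[[31, 30], [−15, −14]]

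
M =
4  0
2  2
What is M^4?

[[256, 0], [240, 16]]

M^2 = [[16, 0], [12, 4]]
M^3 = [[64, 0], [56, 8]]
M^4 = [[256, 0], [240, 16]]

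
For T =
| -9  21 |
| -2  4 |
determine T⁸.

[[44391, -132405], [12610, -37574]]

tr T = -5 and det T = 6, so the characteristic polynomial is λ² − (-5)λ + (6) with roots -2 and -3.
Eigenvectors give P = [[3, 7], [1, 2]] with P⁻¹ = [[-2, 7], [1, -3]], and T = P·diag(-2, -3)·P⁻¹.
Then T⁸ = P·diag(256, 6561)·P⁻¹ = [[768, 45927], [256, 13122]] · [[-2, 7], [1, -3]] = [[44391, -132405], [12610, -37574]].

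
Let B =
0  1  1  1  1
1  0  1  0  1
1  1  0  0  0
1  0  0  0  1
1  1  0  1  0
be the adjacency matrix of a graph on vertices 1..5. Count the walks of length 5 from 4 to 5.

38

The number of length-5 walks from vertex 4 to vertex 5 is entry (4,5) of B^5, where B is the adjacency matrix.
B^2 = [[4, 2, 1, 1, 2], [2, 3, 1, 2, 1], [1, 1, 2, 1, 2], [1, 2, 1, 2, 1], [2, 1, 2, 1, 3]]
B^3 = [[6, 7, 6, 6, 7], [7, 4, 5, 3, 7], [6, 5, 2, 3, 3], [6, 3, 3, 2, 5], [7, 7, 3, 5, 4]]
B^4 = [[26, 19, 13, 13, 19], [19, 19, 11, 14, 14], [13, 11, 11, 9, 14], [13, 14, 9, 11, 11], [19, 14, 14, 11, 19]]
B^5 = [[64, 58, 45, 45, 58], [58, 44, 38, 33, 52], [45, 38, 24, 27, 33], [45, 33, 27, 24, 38], [58, 52, 33, 38, 44]]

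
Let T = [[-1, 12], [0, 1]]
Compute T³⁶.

[[1, 0], [0, 1]]

T² = I (check: tr T = 0 and det T = -1), so T³⁶ = I since 36 is even.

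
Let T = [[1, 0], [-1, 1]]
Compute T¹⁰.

T = I + N where N = [[0, 0], [-1, 0]] is strictly lower-triangular, so N² = 0.
(I + N)¹⁰ = I + 10·N = [[1, 0], [-10, 1]].

[[1, 0], [-10, 1]]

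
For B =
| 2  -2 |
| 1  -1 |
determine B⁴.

B² = B (a projection; rank 1, trace 1), so B⁴ = B.

[[2, -2], [1, -1]]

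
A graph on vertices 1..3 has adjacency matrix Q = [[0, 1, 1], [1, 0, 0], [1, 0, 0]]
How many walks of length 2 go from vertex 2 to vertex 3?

The number of length-2 walks from vertex 2 to vertex 3 is entry (2,3) of Q², where Q is the adjacency matrix.
Q² = [[2, 0, 0], [0, 1, 1], [0, 1, 1]]

1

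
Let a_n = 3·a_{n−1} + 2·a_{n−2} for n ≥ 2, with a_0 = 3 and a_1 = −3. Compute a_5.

With companion matrix C = [[3, 2], [1, 0]], [a_n, a_{n−1}]ᵀ = C·[a_{n−1}, a_{n−2}]ᵀ, so [a_5, a_4]ᵀ = C⁴·[a_1, a_0]ᵀ.
C⁴ = [[139, 78], [39, 22]], giving [a_5, a_4]ᵀ = [[−183], [−51]].

−183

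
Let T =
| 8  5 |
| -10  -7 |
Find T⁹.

tr T = 1 and det T = -6, so the characteristic polynomial is λ² − (1)λ + (-6) with roots 3 and -2.
Eigenvectors give P = [[-1, -1], [1, 2]] with P⁻¹ = [[-2, -1], [1, 1]], and T = P·diag(3, -2)·P⁻¹.
Then T⁹ = P·diag(19683, -512)·P⁻¹ = [[-19683, 512], [19683, -1024]] · [[-2, -1], [1, 1]] = [[39878, 20195], [-40390, -20707]].

[[39878, 20195], [-40390, -20707]]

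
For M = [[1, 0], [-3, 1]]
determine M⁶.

[[1, 0], [-18, 1]]

M = I + N where N = [[0, 0], [-3, 0]] is strictly lower-triangular, so N² = 0.
(I + N)⁶ = I + 6·N = [[1, 0], [-18, 1]].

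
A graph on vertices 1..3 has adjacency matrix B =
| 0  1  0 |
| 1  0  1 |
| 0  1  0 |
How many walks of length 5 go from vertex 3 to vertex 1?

0

The number of length-5 walks from vertex 3 to vertex 1 is entry (3,1) of B⁵, where B is the adjacency matrix.
B² = [[1, 0, 1], [0, 2, 0], [1, 0, 1]]
B³ = [[0, 2, 0], [2, 0, 2], [0, 2, 0]]
B⁴ = [[2, 0, 2], [0, 4, 0], [2, 0, 2]]
B⁵ = [[0, 4, 0], [4, 0, 4], [0, 4, 0]]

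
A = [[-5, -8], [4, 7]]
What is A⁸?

[[-6559, -13120], [6560, 13121]]

tr A = 2 and det A = -3, so the characteristic polynomial is λ² − (2)λ + (-3) with roots -1 and 3.
Eigenvectors give P = [[-2, -1], [1, 1]] with P⁻¹ = [[-1, -1], [1, 2]], and A = P·diag(-1, 3)·P⁻¹.
Then A⁸ = P·diag(1, 6561)·P⁻¹ = [[-2, -6561], [1, 6561]] · [[-1, -1], [1, 2]] = [[-6559, -13120], [6560, 13121]].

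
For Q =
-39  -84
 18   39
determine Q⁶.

tr Q = 0 and det Q = -9, so the characteristic polynomial is λ² − (0)λ + (-9) with roots -3 and 3.
Eigenvectors give P = [[-7, 2], [3, -1]] with P⁻¹ = [[-1, -2], [-3, -7]], and Q = P·diag(-3, 3)·P⁻¹.
Then Q⁶ = P·diag(729, 729)·P⁻¹ = [[-5103, 1458], [2187, -729]] · [[-1, -2], [-3, -7]] = [[729, 0], [0, 729]].

[[729, 0], [0, 729]]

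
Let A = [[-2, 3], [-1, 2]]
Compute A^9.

[[-2, 3], [-1, 2]]

A² = I (check: tr A = 0 and det A = -1), so A^9 = A since 9 is odd.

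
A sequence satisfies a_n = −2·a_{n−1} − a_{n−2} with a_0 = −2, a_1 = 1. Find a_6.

With companion matrix Q = [[−2, −1], [1, 0]], [a_n, a_{n−1}]ᵀ = Q·[a_{n−1}, a_{n−2}]ᵀ, so [a_6, a_5]ᵀ = Q^5·[a_1, a_0]ᵀ.
Q^5 = [[−6, −5], [5, 4]], giving [a_6, a_5]ᵀ = [[4], [−3]].

4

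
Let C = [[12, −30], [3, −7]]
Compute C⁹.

tr C = 5 and det C = 6, so the characteristic polynomial is λ² − (5)λ + (6) with roots 2 and 3.
Eigenvectors give P = [[3, 10], [1, 3]] with P⁻¹ = [[−3, 10], [1, −3]], and C = P·diag(2, 3)·P⁻¹.
Then C⁹ = P·diag(512, 19683)·P⁻¹ = [[1536, 196830], [512, 59049]] · [[−3, 10], [1, −3]] = [[192222, −575130], [57513, −172027]].

[[192222, −575130], [57513, −172027]]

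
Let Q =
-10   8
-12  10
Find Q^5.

[[-160, 128], [-192, 160]]

tr Q = 0 and det Q = -4, so the characteristic polynomial is λ² − (0)λ + (-4) with roots 2 and -2.
Eigenvectors give P = [[2, 1], [3, 1]] with P⁻¹ = [[-1, 1], [3, -2]], and Q = P·diag(2, -2)·P⁻¹.
Then Q^5 = P·diag(32, -32)·P⁻¹ = [[64, -32], [96, -32]] · [[-1, 1], [3, -2]] = [[-160, 128], [-192, 160]].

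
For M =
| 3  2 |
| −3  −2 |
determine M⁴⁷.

[[3, 2], [−3, −2]]

M² = M (a projection; rank 1, trace 1), so M⁴⁷ = M.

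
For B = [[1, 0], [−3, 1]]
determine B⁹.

[[1, 0], [−27, 1]]

B = I + N where N = [[0, 0], [−3, 0]] is strictly lower-triangular, so N² = 0.
(I + N)⁹ = I + 9·N = [[1, 0], [−27, 1]].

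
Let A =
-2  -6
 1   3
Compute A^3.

[[-2, -6], [1, 3]]

A² = A (a projection; rank 1, trace 1), so A^3 = A.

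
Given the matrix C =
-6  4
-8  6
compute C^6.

[[64, 0], [0, 64]]

tr C = 0 and det C = -4, so the characteristic polynomial is λ² − (0)λ + (-4) with roots 2 and -2.
Eigenvectors give P = [[-1, 1], [-2, 1]] with P⁻¹ = [[1, -1], [2, -1]], and C = P·diag(2, -2)·P⁻¹.
Then C^6 = P·diag(64, 64)·P⁻¹ = [[-64, 64], [-128, 64]] · [[1, -1], [2, -1]] = [[64, 0], [0, 64]].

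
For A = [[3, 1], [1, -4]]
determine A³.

[[29, 14], [14, -69]]

A² = [[10, -1], [-1, 17]]
A³ = [[29, 14], [14, -69]]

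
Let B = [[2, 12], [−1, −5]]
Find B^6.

tr B = −3 and det B = 2, so the characteristic polynomial is λ² − (−3)λ + (2) with roots −1 and −2.
Eigenvectors give P = [[−4, −3], [1, 1]] with P⁻¹ = [[−1, −3], [1, 4]], and B = P·diag(−1, −2)·P⁻¹.
Then B^6 = P·diag(1, 64)·P⁻¹ = [[−4, −192], [1, 64]] · [[−1, −3], [1, 4]] = [[−188, −756], [63, 253]].

[[−188, −756], [63, 253]]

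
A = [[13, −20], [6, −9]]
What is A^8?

tr A = 4 and det A = 3, so the characteristic polynomial is λ² − (4)λ + (3) with roots 3 and 1.
Eigenvectors give P = [[2, −5], [1, −3]] with P⁻¹ = [[3, −5], [1, −2]], and A = P·diag(3, 1)·P⁻¹.
Then A^8 = P·diag(6561, 1)·P⁻¹ = [[13122, −5], [6561, −3]] · [[3, −5], [1, −2]] = [[39361, −65600], [19680, −32799]].

[[39361, −65600], [19680, −32799]]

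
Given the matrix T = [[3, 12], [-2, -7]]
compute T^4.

tr T = -4 and det T = 3, so the characteristic polynomial is λ² − (-4)λ + (3) with roots -1 and -3.
Eigenvectors give P = [[-3, -2], [1, 1]] with P⁻¹ = [[-1, -2], [1, 3]], and T = P·diag(-1, -3)·P⁻¹.
Then T^4 = P·diag(1, 81)·P⁻¹ = [[-3, -162], [1, 81]] · [[-1, -2], [1, 3]] = [[-159, -480], [80, 241]].

[[-159, -480], [80, 241]]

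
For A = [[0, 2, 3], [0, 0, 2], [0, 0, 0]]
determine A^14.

A is strictly triangular, hence nilpotent: A^3 = 0, so A^14 = 0.

[[0, 0, 0], [0, 0, 0], [0, 0, 0]]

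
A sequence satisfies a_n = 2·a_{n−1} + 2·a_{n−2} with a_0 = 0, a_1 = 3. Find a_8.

With companion matrix T = [[2, 2], [1, 0]], [a_n, a_{n−1}]ᵀ = T·[a_{n−1}, a_{n−2}]ᵀ, so [a_8, a_7]ᵀ = T⁷·[a_1, a_0]ᵀ.
T⁷ = [[896, 656], [328, 240]], giving [a_8, a_7]ᵀ = [[2688], [984]].

2688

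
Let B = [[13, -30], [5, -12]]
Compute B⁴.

[[211, -390], [65, -114]]

tr B = 1 and det B = -6, so the characteristic polynomial is λ² − (1)λ + (-6) with roots 3 and -2.
Eigenvectors give P = [[-3, -2], [-1, -1]] with P⁻¹ = [[-1, 2], [1, -3]], and B = P·diag(3, -2)·P⁻¹.
Then B⁴ = P·diag(81, 16)·P⁻¹ = [[-243, -32], [-81, -16]] · [[-1, 2], [1, -3]] = [[211, -390], [65, -114]].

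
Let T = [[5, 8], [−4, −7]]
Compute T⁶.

[[−727, −1456], [728, 1457]]

tr T = −2 and det T = −3, so the characteristic polynomial is λ² − (−2)λ + (−3) with roots −3 and 1.
Eigenvectors give P = [[−1, −2], [1, 1]] with P⁻¹ = [[1, 2], [−1, −1]], and T = P·diag(−3, 1)·P⁻¹.
Then T⁶ = P·diag(729, 1)·P⁻¹ = [[−729, −2], [729, 1]] · [[1, 2], [−1, −1]] = [[−727, −1456], [728, 1457]].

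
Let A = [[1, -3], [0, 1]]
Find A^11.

A = I + N where N = [[0, -3], [0, 0]] is strictly upper-triangular, so N^2 = 0.
(I + N)^11 = I + 11·N = [[1, -33], [0, 1]].

[[1, -33], [0, 1]]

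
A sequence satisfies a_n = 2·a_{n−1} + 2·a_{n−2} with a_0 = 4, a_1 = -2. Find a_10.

With companion matrix C = [[2, 2], [1, 0]], [a_n, a_{n−1}]ᵀ = C·[a_{n−1}, a_{n−2}]ᵀ, so [a_10, a_9]ᵀ = C⁹·[a_1, a_0]ᵀ.
C⁹ = [[6688, 4896], [2448, 1792]], giving [a_10, a_9]ᵀ = [[6208], [2272]].

6208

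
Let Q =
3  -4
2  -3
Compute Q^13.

[[3, -4], [2, -3]]

Q² = I (check: tr Q = 0 and det Q = -1), so Q^13 = Q since 13 is odd.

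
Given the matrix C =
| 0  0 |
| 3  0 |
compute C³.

[[0, 0], [0, 0]]

C is strictly triangular, hence nilpotent: C² = 0, so C³ = 0.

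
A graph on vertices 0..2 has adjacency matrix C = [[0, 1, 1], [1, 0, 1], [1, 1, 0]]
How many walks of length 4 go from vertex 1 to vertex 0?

5

The number of length-4 walks from vertex 1 to vertex 0 is entry (1,0) of C⁴, where C is the adjacency matrix.
C² = [[2, 1, 1], [1, 2, 1], [1, 1, 2]]
C³ = [[2, 3, 3], [3, 2, 3], [3, 3, 2]]
C⁴ = [[6, 5, 5], [5, 6, 5], [5, 5, 6]]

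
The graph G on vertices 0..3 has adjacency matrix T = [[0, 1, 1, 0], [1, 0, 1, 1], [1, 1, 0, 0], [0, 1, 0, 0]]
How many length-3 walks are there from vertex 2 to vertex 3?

The number of length-3 walks from vertex 2 to vertex 3 is entry (2,3) of T³, where T is the adjacency matrix.
T² = [[2, 1, 1, 1], [1, 3, 1, 0], [1, 1, 2, 1], [1, 0, 1, 1]]
T³ = [[2, 4, 3, 1], [4, 2, 4, 3], [3, 4, 2, 1], [1, 3, 1, 0]]

1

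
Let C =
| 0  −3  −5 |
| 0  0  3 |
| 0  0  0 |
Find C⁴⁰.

[[0, 0, 0], [0, 0, 0], [0, 0, 0]]

C is strictly triangular, hence nilpotent: C³ = 0, so C⁴⁰ = 0.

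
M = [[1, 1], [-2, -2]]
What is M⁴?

M² = [[-1, -1], [2, 2]]
M³ = [[1, 1], [-2, -2]]
M⁴ = [[-1, -1], [2, 2]]

[[-1, -1], [2, 2]]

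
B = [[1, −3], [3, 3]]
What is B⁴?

[[−80, 96], [−96, −144]]

B² = [[−8, −12], [12, 0]]
B³ = [[−44, −12], [12, −36]]
B⁴ = [[−80, 96], [−96, −144]]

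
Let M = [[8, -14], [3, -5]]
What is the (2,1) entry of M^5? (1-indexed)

93

tr M = 3 and det M = 2, so the characteristic polynomial is λ² − (3)λ + (2) with roots 1 and 2.
Eigenvectors give P = [[2, 7], [1, 3]] with P⁻¹ = [[-3, 7], [1, -2]], and M = P·diag(1, 2)·P⁻¹.
Then M^5 = P·diag(1, 32)·P⁻¹ = [[2, 224], [1, 96]] · [[-3, 7], [1, -2]] = [[218, -434], [93, -185]].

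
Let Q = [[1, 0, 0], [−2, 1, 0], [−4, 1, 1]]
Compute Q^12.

Q = I + N where N = [[0, 0, 0], [−2, 0, 0], [−4, 1, 0]] is strictly lower-triangular, so N^3 = 0.
(I + N)^12 = I + 12·N + 66·N^2 = [[1, 0, 0], [−24, 1, 0], [−180, 12, 1]].

[[1, 0, 0], [−24, 1, 0], [−180, 12, 1]]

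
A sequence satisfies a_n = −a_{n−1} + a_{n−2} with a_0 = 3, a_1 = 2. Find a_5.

1

With companion matrix Q = [[−1, 1], [1, 0]], [a_n, a_{n−1}]ᵀ = Q·[a_{n−1}, a_{n−2}]ᵀ, so [a_5, a_4]ᵀ = Q^4·[a_1, a_0]ᵀ.
Q^4 = [[5, −3], [−3, 2]], giving [a_5, a_4]ᵀ = [[1], [0]].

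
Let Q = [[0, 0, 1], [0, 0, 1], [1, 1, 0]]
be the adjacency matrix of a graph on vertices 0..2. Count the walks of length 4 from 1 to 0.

2

The number of length-4 walks from vertex 1 to vertex 0 is entry (1,0) of Q⁴, where Q is the adjacency matrix.
Q² = [[1, 1, 0], [1, 1, 0], [0, 0, 2]]
Q³ = [[0, 0, 2], [0, 0, 2], [2, 2, 0]]
Q⁴ = [[2, 2, 0], [2, 2, 0], [0, 0, 4]]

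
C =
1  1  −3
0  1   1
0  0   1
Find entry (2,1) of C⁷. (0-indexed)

C = I + N where N = [[0, 1, −3], [0, 0, 1], [0, 0, 0]] is strictly upper-triangular, so N³ = 0.
(I + N)⁷ = I + 7·N + 21·N² = [[1, 7, 0], [0, 1, 7], [0, 0, 1]].

0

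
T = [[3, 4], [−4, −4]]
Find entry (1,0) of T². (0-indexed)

4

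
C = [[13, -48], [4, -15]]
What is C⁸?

tr C = -2 and det C = -3, so the characteristic polynomial is λ² − (-2)λ + (-3) with roots 1 and -3.
Eigenvectors give P = [[4, 3], [1, 1]] with P⁻¹ = [[1, -3], [-1, 4]], and C = P·diag(1, -3)·P⁻¹.
Then C⁸ = P·diag(1, 6561)·P⁻¹ = [[4, 19683], [1, 6561]] · [[1, -3], [-1, 4]] = [[-19679, 78720], [-6560, 26241]].

[[-19679, 78720], [-6560, 26241]]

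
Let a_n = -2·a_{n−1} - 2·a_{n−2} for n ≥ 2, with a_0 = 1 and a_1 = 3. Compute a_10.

With companion matrix M = [[-2, -2], [1, 0]], [a_n, a_{n−1}]ᵀ = M·[a_{n−1}, a_{n−2}]ᵀ, so [a_10, a_9]ᵀ = M⁹·[a_1, a_0]ᵀ.
M⁹ = [[-32, -32], [16, 0]], giving [a_10, a_9]ᵀ = [[-128], [48]].

-128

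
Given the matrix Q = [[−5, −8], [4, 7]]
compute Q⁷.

tr Q = 2 and det Q = −3, so the characteristic polynomial is λ² − (2)λ + (−3) with roots −1 and 3.
Eigenvectors give P = [[−2, −1], [1, 1]] with P⁻¹ = [[−1, −1], [1, 2]], and Q = P·diag(−1, 3)·P⁻¹.
Then Q⁷ = P·diag(−1, 2187)·P⁻¹ = [[2, −2187], [−1, 2187]] · [[−1, −1], [1, 2]] = [[−2189, −4376], [2188, 4375]].

[[−2189, −4376], [2188, 4375]]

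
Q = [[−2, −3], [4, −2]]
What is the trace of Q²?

−16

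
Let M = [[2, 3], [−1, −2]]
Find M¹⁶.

M² = I (check: tr M = 0 and det M = −1), so M¹⁶ = I since 16 is even.

[[1, 0], [0, 1]]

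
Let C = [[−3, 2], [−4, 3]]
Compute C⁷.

C² = I (check: tr C = 0 and det C = −1), so C⁷ = C since 7 is odd.

[[−3, 2], [−4, 3]]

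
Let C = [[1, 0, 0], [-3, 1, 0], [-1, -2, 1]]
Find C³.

C = I + N where N = [[0, 0, 0], [-3, 0, 0], [-1, -2, 0]] is strictly lower-triangular, so N³ = 0.
(I + N)³ = I + 3·N + 3·N² = [[1, 0, 0], [-9, 1, 0], [15, -6, 1]].

[[1, 0, 0], [-9, 1, 0], [15, -6, 1]]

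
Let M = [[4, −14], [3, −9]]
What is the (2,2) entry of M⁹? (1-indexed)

−134709

tr M = −5 and det M = 6, so the characteristic polynomial is λ² − (−5)λ + (6) with roots −2 and −3.
Eigenvectors give P = [[7, 2], [3, 1]] with P⁻¹ = [[1, −2], [−3, 7]], and M = P·diag(−2, −3)·P⁻¹.
Then M⁹ = P·diag(−512, −19683)·P⁻¹ = [[−3584, −39366], [−1536, −19683]] · [[1, −2], [−3, 7]] = [[114514, −268394], [57513, −134709]].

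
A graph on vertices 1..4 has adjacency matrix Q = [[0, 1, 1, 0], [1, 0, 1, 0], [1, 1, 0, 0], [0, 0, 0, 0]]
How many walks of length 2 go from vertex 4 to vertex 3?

0

The number of length-2 walks from vertex 4 to vertex 3 is entry (4,3) of Q^2, where Q is the adjacency matrix.
Q^2 = [[2, 1, 1, 0], [1, 2, 1, 0], [1, 1, 2, 0], [0, 0, 0, 0]]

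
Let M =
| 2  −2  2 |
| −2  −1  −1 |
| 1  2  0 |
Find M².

[[10, 2, 6], [−3, 3, −3], [−2, −4, 0]]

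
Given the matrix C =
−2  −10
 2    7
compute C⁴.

[[−244, −650], [130, 341]]

tr C = 5 and det C = 6, so the characteristic polynomial is λ² − (5)λ + (6) with roots 3 and 2.
Eigenvectors give P = [[2, −5], [−1, 2]] with P⁻¹ = [[−2, −5], [−1, −2]], and C = P·diag(3, 2)·P⁻¹.
Then C⁴ = P·diag(81, 16)·P⁻¹ = [[162, −80], [−81, 32]] · [[−2, −5], [−1, −2]] = [[−244, −650], [130, 341]].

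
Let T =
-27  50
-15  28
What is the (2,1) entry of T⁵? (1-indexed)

tr T = 1 and det T = -6, so the characteristic polynomial is λ² − (1)λ + (-6) with roots -2 and 3.
Eigenvectors give P = [[2, 5], [1, 3]] with P⁻¹ = [[3, -5], [-1, 2]], and T = P·diag(-2, 3)·P⁻¹.
Then T⁵ = P·diag(-32, 243)·P⁻¹ = [[-64, 1215], [-32, 729]] · [[3, -5], [-1, 2]] = [[-1407, 2750], [-825, 1618]].

-825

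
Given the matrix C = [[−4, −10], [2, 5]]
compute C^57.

[[−4, −10], [2, 5]]

C² = C (a projection; rank 1, trace 1), so C^57 = C.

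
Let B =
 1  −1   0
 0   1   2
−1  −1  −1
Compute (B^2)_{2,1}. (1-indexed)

−2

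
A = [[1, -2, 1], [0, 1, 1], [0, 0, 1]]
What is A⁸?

[[1, -16, -48], [0, 1, 8], [0, 0, 1]]

A = I + N where N = [[0, -2, 1], [0, 0, 1], [0, 0, 0]] is strictly upper-triangular, so N³ = 0.
(I + N)⁸ = I + 8·N + 28·N² = [[1, -16, -48], [0, 1, 8], [0, 0, 1]].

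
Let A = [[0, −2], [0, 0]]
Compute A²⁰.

[[0, 0], [0, 0]]

A is strictly triangular, hence nilpotent: A² = 0, so A²⁰ = 0.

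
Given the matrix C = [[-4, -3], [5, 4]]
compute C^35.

C² = I (check: tr C = 0 and det C = -1), so C^35 = C since 35 is odd.

[[-4, -3], [5, 4]]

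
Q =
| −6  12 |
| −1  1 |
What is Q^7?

tr Q = −5 and det Q = 6, so the characteristic polynomial is λ² − (−5)λ + (6) with roots −2 and −3.
Eigenvectors give P = [[3, −4], [1, −1]] with P⁻¹ = [[−1, 4], [−1, 3]], and Q = P·diag(−2, −3)·P⁻¹.
Then Q^7 = P·diag(−128, −2187)·P⁻¹ = [[−384, 8748], [−128, 2187]] · [[−1, 4], [−1, 3]] = [[−8364, 24708], [−2059, 6049]].

[[−8364, 24708], [−2059, 6049]]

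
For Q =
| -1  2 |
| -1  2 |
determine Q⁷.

[[-1, 2], [-1, 2]]

Q² = Q (a projection; rank 1, trace 1), so Q⁷ = Q.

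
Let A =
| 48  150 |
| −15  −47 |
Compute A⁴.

tr A = 1 and det A = −6, so the characteristic polynomial is λ² − (1)λ + (−6) with roots −2 and 3.
Eigenvectors give P = [[3, 10], [−1, −3]] with P⁻¹ = [[−3, −10], [1, 3]], and A = P·diag(−2, 3)·P⁻¹.
Then A⁴ = P·diag(16, 81)·P⁻¹ = [[48, 810], [−16, −243]] · [[−3, −10], [1, 3]] = [[666, 1950], [−195, −569]].

[[666, 1950], [−195, −569]]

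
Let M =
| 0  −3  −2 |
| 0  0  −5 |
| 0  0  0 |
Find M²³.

[[0, 0, 0], [0, 0, 0], [0, 0, 0]]

M is strictly triangular, hence nilpotent: M³ = 0, so M²³ = 0.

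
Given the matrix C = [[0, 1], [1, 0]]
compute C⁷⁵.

C² = I (check: tr C = 0 and det C = −1), so C⁷⁵ = C since 75 is odd.

[[0, 1], [1, 0]]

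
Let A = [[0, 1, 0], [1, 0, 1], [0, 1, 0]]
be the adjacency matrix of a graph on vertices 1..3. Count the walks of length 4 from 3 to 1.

The number of length-4 walks from vertex 3 to vertex 1 is entry (3,1) of A^4, where A is the adjacency matrix.
A^2 = [[1, 0, 1], [0, 2, 0], [1, 0, 1]]
A^3 = [[0, 2, 0], [2, 0, 2], [0, 2, 0]]
A^4 = [[2, 0, 2], [0, 4, 0], [2, 0, 2]]

2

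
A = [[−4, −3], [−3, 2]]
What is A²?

[[25, 6], [6, 13]]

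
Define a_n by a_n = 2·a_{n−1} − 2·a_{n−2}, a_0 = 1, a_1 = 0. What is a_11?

−64

With companion matrix A = [[2, −2], [1, 0]], [a_n, a_{n−1}]ᵀ = A·[a_{n−1}, a_{n−2}]ᵀ, so [a_11, a_10]ᵀ = A¹⁰·[a_1, a_0]ᵀ.
A¹⁰ = [[32, −64], [32, −32]], giving [a_11, a_10]ᵀ = [[−64], [−32]].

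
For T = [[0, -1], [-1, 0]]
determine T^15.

T² = I (check: tr T = 0 and det T = -1), so T^15 = T since 15 is odd.

[[0, -1], [-1, 0]]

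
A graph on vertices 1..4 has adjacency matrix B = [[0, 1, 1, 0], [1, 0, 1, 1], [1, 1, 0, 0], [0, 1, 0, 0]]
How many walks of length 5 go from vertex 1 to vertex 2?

17

The number of length-5 walks from vertex 1 to vertex 2 is entry (1,2) of B^5, where B is the adjacency matrix.
B^2 = [[2, 1, 1, 1], [1, 3, 1, 0], [1, 1, 2, 1], [1, 0, 1, 1]]
B^3 = [[2, 4, 3, 1], [4, 2, 4, 3], [3, 4, 2, 1], [1, 3, 1, 0]]
B^4 = [[7, 6, 6, 4], [6, 11, 6, 2], [6, 6, 7, 4], [4, 2, 4, 3]]
B^5 = [[12, 17, 13, 6], [17, 14, 17, 11], [13, 17, 12, 6], [6, 11, 6, 2]]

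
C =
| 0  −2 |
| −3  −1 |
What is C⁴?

C² = [[6, 2], [3, 7]]
C³ = [[−6, −14], [−21, −13]]
C⁴ = [[42, 26], [39, 55]]

[[42, 26], [39, 55]]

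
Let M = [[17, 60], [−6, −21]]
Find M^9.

[[177137, 590460], [−59046, −196821]]

tr M = −4 and det M = 3, so the characteristic polynomial is λ² − (−4)λ + (3) with roots −3 and −1.
Eigenvectors give P = [[3, 10], [−1, −3]] with P⁻¹ = [[−3, −10], [1, 3]], and M = P·diag(−3, −1)·P⁻¹.
Then M^9 = P·diag(−19683, −1)·P⁻¹ = [[−59049, −10], [19683, 3]] · [[−3, −10], [1, 3]] = [[177137, 590460], [−59046, −196821]].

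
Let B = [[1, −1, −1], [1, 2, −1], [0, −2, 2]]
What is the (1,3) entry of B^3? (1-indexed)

−3

B^2 = [[0, −1, −2], [3, 5, −5], [−2, −8, 6]]
B^3 = [[−1, 2, −3], [8, 17, −18], [−10, −26, 22]]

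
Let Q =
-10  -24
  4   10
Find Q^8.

[[256, 0], [0, 256]]

tr Q = 0 and det Q = -4, so the characteristic polynomial is λ² − (0)λ + (-4) with roots -2 and 2.
Eigenvectors give P = [[-3, 2], [1, -1]] with P⁻¹ = [[-1, -2], [-1, -3]], and Q = P·diag(-2, 2)·P⁻¹.
Then Q^8 = P·diag(256, 256)·P⁻¹ = [[-768, 512], [256, -256]] · [[-1, -2], [-1, -3]] = [[256, 0], [0, 256]].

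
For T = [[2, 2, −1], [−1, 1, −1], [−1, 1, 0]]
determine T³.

[[5, 7, −8], [−2, −6, 4], [−5, −7, 4]]

T² = [[3, 5, −4], [−2, −2, 0], [−3, −1, 0]]
T³ = [[5, 7, −8], [−2, −6, 4], [−5, −7, 4]]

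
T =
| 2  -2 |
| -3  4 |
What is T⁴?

[[316, -384], [-576, 700]]

T² = [[10, -12], [-18, 22]]
T³ = [[56, -68], [-102, 124]]
T⁴ = [[316, -384], [-576, 700]]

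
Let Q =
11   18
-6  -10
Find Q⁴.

[[61, 90], [-30, -44]]

tr Q = 1 and det Q = -2, so the characteristic polynomial is λ² − (1)λ + (-2) with roots 2 and -1.
Eigenvectors give P = [[-2, -3], [1, 2]] with P⁻¹ = [[-2, -3], [1, 2]], and Q = P·diag(2, -1)·P⁻¹.
Then Q⁴ = P·diag(16, 1)·P⁻¹ = [[-32, -3], [16, 2]] · [[-2, -3], [1, 2]] = [[61, 90], [-30, -44]].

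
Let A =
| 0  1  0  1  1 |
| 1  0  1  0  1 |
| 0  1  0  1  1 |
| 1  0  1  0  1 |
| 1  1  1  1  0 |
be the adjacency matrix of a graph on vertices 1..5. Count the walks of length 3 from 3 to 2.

8

The number of length-3 walks from vertex 3 to vertex 2 is entry (3,2) of A³, where A is the adjacency matrix.
A² = [[3, 1, 3, 1, 2], [1, 3, 1, 3, 2], [3, 1, 3, 1, 2], [1, 3, 1, 3, 2], [2, 2, 2, 2, 4]]
A³ = [[4, 8, 4, 8, 8], [8, 4, 8, 4, 8], [4, 8, 4, 8, 8], [8, 4, 8, 4, 8], [8, 8, 8, 8, 8]]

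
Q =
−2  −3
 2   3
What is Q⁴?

[[−2, −3], [2, 3]]

Q² = [[−2, −3], [2, 3]]
Q³ = [[−2, −3], [2, 3]]
Q⁴ = [[−2, −3], [2, 3]]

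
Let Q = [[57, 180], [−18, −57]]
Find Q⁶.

[[729, 0], [0, 729]]

tr Q = 0 and det Q = −9, so the characteristic polynomial is λ² − (0)λ + (−9) with roots −3 and 3.
Eigenvectors give P = [[3, −10], [−1, 3]] with P⁻¹ = [[−3, −10], [−1, −3]], and Q = P·diag(−3, 3)·P⁻¹.
Then Q⁶ = P·diag(729, 729)·P⁻¹ = [[2187, −7290], [−729, 2187]] · [[−3, −10], [−1, −3]] = [[729, 0], [0, 729]].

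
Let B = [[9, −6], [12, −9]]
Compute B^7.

tr B = 0 and det B = −9, so the characteristic polynomial is λ² − (0)λ + (−9) with roots 3 and −3.
Eigenvectors give P = [[−1, −1], [−1, −2]] with P⁻¹ = [[−2, 1], [1, −1]], and B = P·diag(3, −3)·P⁻¹.
Then B^7 = P·diag(2187, −2187)·P⁻¹ = [[−2187, 2187], [−2187, 4374]] · [[−2, 1], [1, −1]] = [[6561, −4374], [8748, −6561]].

[[6561, −4374], [8748, −6561]]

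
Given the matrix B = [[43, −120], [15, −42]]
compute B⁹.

tr B = 1 and det B = −6, so the characteristic polynomial is λ² − (1)λ + (−6) with roots 3 and −2.
Eigenvectors give P = [[3, −8], [1, −3]] with P⁻¹ = [[3, −8], [1, −3]], and B = P·diag(3, −2)·P⁻¹.
Then B⁹ = P·diag(19683, −512)·P⁻¹ = [[59049, 4096], [19683, 1536]] · [[3, −8], [1, −3]] = [[181243, −484680], [60585, −162072]].

[[181243, −484680], [60585, −162072]]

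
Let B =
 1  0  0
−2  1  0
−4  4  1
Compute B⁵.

[[1, 0, 0], [−10, 1, 0], [−100, 20, 1]]

B = I + N where N = [[0, 0, 0], [−2, 0, 0], [−4, 4, 0]] is strictly lower-triangular, so N³ = 0.
(I + N)⁵ = I + 5·N + 10·N² = [[1, 0, 0], [−10, 1, 0], [−100, 20, 1]].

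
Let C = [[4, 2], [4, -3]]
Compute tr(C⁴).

C² = [[24, 2], [4, 17]]
C³ = [[104, 42], [84, -43]]
C⁴ = [[584, 82], [164, 297]]

881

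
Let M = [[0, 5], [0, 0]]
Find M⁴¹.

M is strictly triangular, hence nilpotent: M² = 0, so M⁴¹ = 0.

[[0, 0], [0, 0]]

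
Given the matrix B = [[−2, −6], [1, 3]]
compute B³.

[[−2, −6], [1, 3]]

B² = B (a projection; rank 1, trace 1), so B³ = B.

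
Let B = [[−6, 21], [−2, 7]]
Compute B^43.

B² = B (a projection; rank 1, trace 1), so B^43 = B.

[[−6, 21], [−2, 7]]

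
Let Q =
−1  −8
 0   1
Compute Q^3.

[[−1, −8], [0, 1]]

Q² = I (check: tr Q = 0 and det Q = −1), so Q^3 = Q since 3 is odd.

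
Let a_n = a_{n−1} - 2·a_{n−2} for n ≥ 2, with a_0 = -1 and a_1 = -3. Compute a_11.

-91

With companion matrix A = [[1, -2], [1, 0]], [a_n, a_{n−1}]ᵀ = A·[a_{n−1}, a_{n−2}]ᵀ, so [a_11, a_10]ᵀ = A¹⁰·[a_1, a_0]ᵀ.
A¹⁰ = [[23, 22], [-11, 34]], giving [a_11, a_10]ᵀ = [[-91], [-1]].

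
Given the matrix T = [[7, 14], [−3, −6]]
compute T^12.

T² = T (a projection; rank 1, trace 1), so T^12 = T.

[[7, 14], [−3, −6]]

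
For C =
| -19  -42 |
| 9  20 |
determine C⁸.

[[-1529, -3570], [765, 1786]]

tr C = 1 and det C = -2, so the characteristic polynomial is λ² − (1)λ + (-2) with roots 2 and -1.
Eigenvectors give P = [[-2, 7], [1, -3]] with P⁻¹ = [[3, 7], [1, 2]], and C = P·diag(2, -1)·P⁻¹.
Then C⁸ = P·diag(256, 1)·P⁻¹ = [[-512, 7], [256, -3]] · [[3, 7], [1, 2]] = [[-1529, -3570], [765, 1786]].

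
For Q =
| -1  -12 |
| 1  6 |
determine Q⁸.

[[-18659, -75660], [6305, 25476]]

tr Q = 5 and det Q = 6, so the characteristic polynomial is λ² − (5)λ + (6) with roots 3 and 2.
Eigenvectors give P = [[-3, 4], [1, -1]] with P⁻¹ = [[1, 4], [1, 3]], and Q = P·diag(3, 2)·P⁻¹.
Then Q⁸ = P·diag(6561, 256)·P⁻¹ = [[-19683, 1024], [6561, -256]] · [[1, 4], [1, 3]] = [[-18659, -75660], [6305, 25476]].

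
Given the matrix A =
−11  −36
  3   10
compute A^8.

tr A = −1 and det A = −2, so the characteristic polynomial is λ² − (−1)λ + (−2) with roots 1 and −2.
Eigenvectors give P = [[3, 4], [−1, −1]] with P⁻¹ = [[−1, −4], [1, 3]], and A = P·diag(1, −2)·P⁻¹.
Then A^8 = P·diag(1, 256)·P⁻¹ = [[3, 1024], [−1, −256]] · [[−1, −4], [1, 3]] = [[1021, 3060], [−255, −764]].

[[1021, 3060], [−255, −764]]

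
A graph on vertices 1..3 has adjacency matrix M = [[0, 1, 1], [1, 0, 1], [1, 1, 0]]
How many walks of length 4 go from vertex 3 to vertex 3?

6

The number of length-4 walks from vertex 3 to vertex 3 is entry (3,3) of M⁴, where M is the adjacency matrix.
M² = [[2, 1, 1], [1, 2, 1], [1, 1, 2]]
M³ = [[2, 3, 3], [3, 2, 3], [3, 3, 2]]
M⁴ = [[6, 5, 5], [5, 6, 5], [5, 5, 6]]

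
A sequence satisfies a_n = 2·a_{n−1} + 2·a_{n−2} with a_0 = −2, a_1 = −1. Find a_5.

−108

With companion matrix Q = [[2, 2], [1, 0]], [a_n, a_{n−1}]ᵀ = Q·[a_{n−1}, a_{n−2}]ᵀ, so [a_5, a_4]ᵀ = Q⁴·[a_1, a_0]ᵀ.
Q⁴ = [[44, 32], [16, 12]], giving [a_5, a_4]ᵀ = [[−108], [−40]].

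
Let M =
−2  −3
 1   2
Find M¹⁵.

M² = I (check: tr M = 0 and det M = −1), so M¹⁵ = M since 15 is odd.

[[−2, −3], [1, 2]]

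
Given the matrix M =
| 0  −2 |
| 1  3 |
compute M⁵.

tr M = 3 and det M = 2, so the characteristic polynomial is λ² − (3)λ + (2) with roots 2 and 1.
Eigenvectors give P = [[−1, 2], [1, −1]] with P⁻¹ = [[1, 2], [1, 1]], and M = P·diag(2, 1)·P⁻¹.
Then M⁵ = P·diag(32, 1)·P⁻¹ = [[−32, 2], [32, −1]] · [[1, 2], [1, 1]] = [[−30, −62], [31, 63]].

[[−30, −62], [31, 63]]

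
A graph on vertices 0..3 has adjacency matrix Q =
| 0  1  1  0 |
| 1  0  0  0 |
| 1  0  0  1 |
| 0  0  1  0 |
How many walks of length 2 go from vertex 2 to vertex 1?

The number of length-2 walks from vertex 2 to vertex 1 is entry (2,1) of Q², where Q is the adjacency matrix.
Q² = [[2, 0, 0, 1], [0, 1, 1, 0], [0, 1, 2, 0], [1, 0, 0, 1]]

1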